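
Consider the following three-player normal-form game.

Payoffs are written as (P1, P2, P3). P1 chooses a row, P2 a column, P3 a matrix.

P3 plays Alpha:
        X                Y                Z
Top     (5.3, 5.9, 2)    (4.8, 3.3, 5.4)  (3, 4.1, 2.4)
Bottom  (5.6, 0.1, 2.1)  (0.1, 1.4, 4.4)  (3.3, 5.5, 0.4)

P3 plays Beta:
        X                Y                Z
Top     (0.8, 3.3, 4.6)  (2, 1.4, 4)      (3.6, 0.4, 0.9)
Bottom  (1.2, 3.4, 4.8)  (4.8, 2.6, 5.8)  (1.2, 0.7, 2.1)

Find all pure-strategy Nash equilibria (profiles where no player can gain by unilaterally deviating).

(Bottom, X, Beta)

Check each profile: it is a Nash equilibrium iff no player can strictly gain by switching unilaterally.
(Top, X, Alpha): P1 can switch to Bottom (5.3 → 5.6). Not NE.
(Top, X, Beta): P1 can switch to Bottom (0.8 → 1.2). Not NE.
(Top, Y, Alpha): P2 can switch to X (3.3 → 5.9). Not NE.
(Top, Y, Beta): P1 can switch to Bottom (2 → 4.8). Not NE.
(Top, Z, Alpha): P1 can switch to Bottom (3 → 3.3). Not NE.
(Top, Z, Beta): P2 can switch to X (0.4 → 3.3). Not NE.
(Bottom, X, Alpha): P2 can switch to Y (0.1 → 1.4). Not NE.
(Bottom, X, Beta): P1 gets 1.2, best alternative 0.8; P2 gets 3.4, best alternative 2.6; P3 gets 4.8, best alternative 2.1. No profitable deviation — NE.
(Bottom, Y, Alpha): P1 can switch to Top (0.1 → 4.8). Not NE.
(Bottom, Y, Beta): P2 can switch to X (2.6 → 3.4). Not NE.
(Bottom, Z, Alpha): P3 can switch to Beta (0.4 → 2.1). Not NE.
(The remaining 1 profile has a profitable deviation by the same check.)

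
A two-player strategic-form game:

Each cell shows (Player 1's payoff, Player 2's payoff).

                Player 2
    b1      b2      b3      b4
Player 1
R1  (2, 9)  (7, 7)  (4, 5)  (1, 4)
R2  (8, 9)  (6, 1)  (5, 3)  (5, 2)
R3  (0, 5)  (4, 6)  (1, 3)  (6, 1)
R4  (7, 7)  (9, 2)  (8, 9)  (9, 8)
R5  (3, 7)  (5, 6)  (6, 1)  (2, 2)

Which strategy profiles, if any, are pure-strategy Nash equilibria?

Check each profile: it is a Nash equilibrium iff no player can strictly gain by switching unilaterally.
(R1, b1): Player 1 can switch to R2 (2 → 8). Not NE.
(R1, b2): Player 1 can switch to R4 (7 → 9). Not NE.
(R1, b3): Player 1 can switch to R2 (4 → 5). Not NE.
(R1, b4): Player 1 can switch to R2 (1 → 5). Not NE.
(R2, b1): Player 1 gets 8, best alternative 7; Player 2 gets 9, best alternative 3. No profitable deviation — NE.
(R2, b2): Player 1 can switch to R1 (6 → 7). Not NE.
(R2, b3): Player 1 can switch to R4 (5 → 8). Not NE.
(R4, b3): Player 1 gets 8, best alternative 6; Player 2 gets 9, best alternative 8. No profitable deviation — NE.
(The remaining 12 profiles each have a profitable deviation by the same check.)

Pure-strategy Nash equilibria: (R2, b1) and (R4, b3)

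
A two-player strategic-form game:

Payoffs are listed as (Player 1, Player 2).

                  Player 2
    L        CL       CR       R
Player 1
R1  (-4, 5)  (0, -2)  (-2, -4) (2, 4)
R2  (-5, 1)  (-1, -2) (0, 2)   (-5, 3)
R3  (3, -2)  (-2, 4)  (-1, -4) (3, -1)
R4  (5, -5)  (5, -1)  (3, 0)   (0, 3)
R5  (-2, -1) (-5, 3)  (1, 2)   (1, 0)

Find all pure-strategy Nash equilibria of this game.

Player 1 against L: payoffs -4, -5, 3, 5, -2 → best response R4.
Player 1 against CL: payoffs 0, -1, -2, 5, -5 → best response R4.
Player 1 against CR: payoffs -2, 0, -1, 3, 1 → best response R4.
Player 1 against R: payoffs 2, -5, 3, 0, 1 → best response R3.
Player 2 against R1: payoffs 5, -2, -4, 4 → best response L.
Player 2 against R2: payoffs 1, -2, 2, 3 → best response R.
Player 2 against R3: payoffs -2, 4, -4, -1 → best response CL.
Player 2 against R4: payoffs -5, -1, 0, 3 → best response R.
Player 2 against R5: payoffs -1, 3, 2, 0 → best response CL.
No profile is a mutual best response for all players.

No pure-strategy Nash equilibrium.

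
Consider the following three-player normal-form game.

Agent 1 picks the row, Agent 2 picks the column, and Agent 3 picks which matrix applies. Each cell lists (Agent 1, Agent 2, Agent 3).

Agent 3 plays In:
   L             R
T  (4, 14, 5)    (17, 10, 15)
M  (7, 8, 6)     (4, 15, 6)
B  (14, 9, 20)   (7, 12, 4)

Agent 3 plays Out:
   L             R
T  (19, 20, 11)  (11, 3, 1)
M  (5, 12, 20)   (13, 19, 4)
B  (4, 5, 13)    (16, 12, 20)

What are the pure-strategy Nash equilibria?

(T, L, In): Agent 1 can switch to M (4 → 7). Not NE.
(T, L, Out): Agent 1 gets 19, best alternative 5; Agent 2 gets 20, best alternative 3; Agent 3 gets 11, best alternative 5. No profitable deviation — NE.
(T, R, In): Agent 2 can switch to L (10 → 14). Not NE.
(T, R, Out): Agent 1 can switch to M (11 → 13). Not NE.
(M, L, In): Agent 1 can switch to B (7 → 14). Not NE.
(M, L, Out): Agent 1 can switch to T (5 → 19). Not NE.
(M, R, In): Agent 1 can switch to T (4 → 17). Not NE.
(B, R, Out): Agent 1 gets 16, best alternative 13; Agent 2 gets 12, best alternative 5; Agent 3 gets 20, best alternative 4. No profitable deviation — NE.
(The remaining 4 profiles each have a profitable deviation by the same check.)

Pure-strategy Nash equilibria: (T, L, Out), (B, R, Out)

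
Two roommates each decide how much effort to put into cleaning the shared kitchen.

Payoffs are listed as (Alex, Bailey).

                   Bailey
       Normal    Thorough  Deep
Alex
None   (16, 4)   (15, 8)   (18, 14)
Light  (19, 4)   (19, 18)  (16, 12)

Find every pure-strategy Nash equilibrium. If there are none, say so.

The pure Nash equilibria are (None, Deep), (Light, Thorough).

Alex against Normal: payoffs 16, 19 → best response Light.
Alex against Thorough: payoffs 15, 19 → best response Light.
Alex against Deep: payoffs 18, 16 → best response None.
Bailey against None: payoffs 4, 8, 14 → best response Deep.
Bailey against Light: payoffs 4, 18, 12 → best response Thorough.
Mutual best responses: (None, Deep); (Light, Thorough).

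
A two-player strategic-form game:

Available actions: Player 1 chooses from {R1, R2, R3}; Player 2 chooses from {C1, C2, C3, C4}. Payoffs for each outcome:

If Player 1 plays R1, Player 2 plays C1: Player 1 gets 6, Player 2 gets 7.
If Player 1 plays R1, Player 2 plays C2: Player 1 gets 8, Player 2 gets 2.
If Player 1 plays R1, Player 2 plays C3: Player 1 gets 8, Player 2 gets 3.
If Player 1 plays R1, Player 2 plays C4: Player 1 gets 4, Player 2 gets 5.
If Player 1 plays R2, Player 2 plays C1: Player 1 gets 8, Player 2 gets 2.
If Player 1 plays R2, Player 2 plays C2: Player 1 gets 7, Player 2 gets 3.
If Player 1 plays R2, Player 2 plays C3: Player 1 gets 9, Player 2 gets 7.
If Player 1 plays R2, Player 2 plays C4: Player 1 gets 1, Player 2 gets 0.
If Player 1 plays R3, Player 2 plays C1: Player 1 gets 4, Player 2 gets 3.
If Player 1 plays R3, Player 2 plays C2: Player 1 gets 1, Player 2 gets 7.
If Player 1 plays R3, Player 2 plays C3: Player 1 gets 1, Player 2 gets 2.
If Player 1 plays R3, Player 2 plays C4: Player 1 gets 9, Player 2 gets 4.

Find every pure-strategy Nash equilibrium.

For each player, find the best response to each opponent profile; mutual best responses are the pure NE.
Player 1 against C1: payoffs 6, 8, 4 → best response R2.
Player 1 against C2: payoffs 8, 7, 1 → best response R1.
Player 1 against C3: payoffs 8, 9, 1 → best response R2.
Player 1 against C4: payoffs 4, 1, 9 → best response R3.
Player 2 against R1: payoffs 7, 2, 3, 5 → best response C1.
Player 2 against R2: payoffs 2, 3, 7, 0 → best response C3.
Player 2 against R3: payoffs 3, 7, 2, 4 → best response C2.
Mutual best responses: (R2, C3).

Pure NE: (R2, C3)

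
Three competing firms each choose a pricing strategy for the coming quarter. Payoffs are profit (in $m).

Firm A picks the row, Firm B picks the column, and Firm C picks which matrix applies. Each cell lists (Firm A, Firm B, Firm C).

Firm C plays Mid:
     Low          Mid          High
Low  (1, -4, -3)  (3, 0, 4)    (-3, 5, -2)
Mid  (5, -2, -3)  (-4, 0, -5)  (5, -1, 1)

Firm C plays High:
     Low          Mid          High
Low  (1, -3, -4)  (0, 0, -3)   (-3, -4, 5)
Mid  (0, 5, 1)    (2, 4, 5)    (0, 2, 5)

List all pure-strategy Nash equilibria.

There is no pure-strategy Nash equilibrium.

(Low, Low, Mid): Firm A can switch to Mid (1 → 5). Not NE.
(Low, Low, High): Firm B can switch to Mid (-3 → 0). Not NE.
(Low, Mid, Mid): Firm B can switch to High (0 → 5). Not NE.
(Low, Mid, High): Firm A can switch to Mid (0 → 2). Not NE.
(Low, High, Mid): Firm A can switch to Mid (-3 → 5). Not NE.
(Low, High, High): Firm A can switch to Mid (-3 → 0). Not NE.
(The remaining 6 profiles each have a profitable deviation by the same check.)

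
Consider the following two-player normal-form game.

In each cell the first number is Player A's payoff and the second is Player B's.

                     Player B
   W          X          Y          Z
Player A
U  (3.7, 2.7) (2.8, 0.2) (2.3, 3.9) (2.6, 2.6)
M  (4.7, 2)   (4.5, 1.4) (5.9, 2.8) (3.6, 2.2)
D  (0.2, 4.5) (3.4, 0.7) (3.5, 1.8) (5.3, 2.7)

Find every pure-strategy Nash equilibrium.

(U, W): Player A can switch to M (3.7 → 4.7). Not NE.
(U, X): Player A can switch to M (2.8 → 4.5). Not NE.
(U, Y): Player A can switch to M (2.3 → 5.9). Not NE.
(U, Z): Player A can switch to M (2.6 → 3.6). Not NE.
(M, W): Player B can switch to Y (2 → 2.8). Not NE.
(M, X): Player B can switch to W (1.4 → 2). Not NE.
(M, Y): Player A gets 5.9, best alternative 3.5; Player B gets 2.8, best alternative 2.2. No profitable deviation — NE.
(M, Z): Player A can switch to D (3.6 → 5.3). Not NE.
(D, W): Player A can switch to U (0.2 → 3.7). Not NE.
(The remaining 3 profiles each have a profitable deviation by the same check.)

(M, Y)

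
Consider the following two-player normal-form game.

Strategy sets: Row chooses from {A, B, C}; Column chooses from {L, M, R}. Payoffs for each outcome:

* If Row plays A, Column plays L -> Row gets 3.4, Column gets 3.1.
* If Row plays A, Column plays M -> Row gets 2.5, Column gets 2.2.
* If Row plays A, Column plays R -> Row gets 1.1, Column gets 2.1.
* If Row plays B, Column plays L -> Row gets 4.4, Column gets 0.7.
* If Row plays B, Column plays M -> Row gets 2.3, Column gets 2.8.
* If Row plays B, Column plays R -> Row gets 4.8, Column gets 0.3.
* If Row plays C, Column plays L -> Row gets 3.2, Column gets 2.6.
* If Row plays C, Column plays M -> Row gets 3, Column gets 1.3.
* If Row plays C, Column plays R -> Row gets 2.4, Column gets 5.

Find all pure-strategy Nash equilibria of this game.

For each player, find the best response to each opponent profile; mutual best responses are the pure NE.
Row against L: payoffs 3.4, 4.4, 3.2 → best response B.
Row against M: payoffs 2.5, 2.3, 3 → best response C.
Row against R: payoffs 1.1, 4.8, 2.4 → best response B.
Column against A: payoffs 3.1, 2.2, 2.1 → best response L.
Column against B: payoffs 0.7, 2.8, 0.3 → best response M.
Column against C: payoffs 2.6, 1.3, 5 → best response R.
No profile is a mutual best response for all players.

none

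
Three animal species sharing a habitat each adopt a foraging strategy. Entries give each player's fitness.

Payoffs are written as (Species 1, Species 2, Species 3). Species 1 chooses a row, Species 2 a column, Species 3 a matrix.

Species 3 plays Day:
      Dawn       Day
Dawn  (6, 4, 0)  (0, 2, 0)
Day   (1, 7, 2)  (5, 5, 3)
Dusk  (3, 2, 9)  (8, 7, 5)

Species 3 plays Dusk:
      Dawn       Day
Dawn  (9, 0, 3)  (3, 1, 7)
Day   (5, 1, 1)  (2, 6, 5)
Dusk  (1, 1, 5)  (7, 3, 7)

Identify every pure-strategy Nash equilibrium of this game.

Species 1 against (Dawn, Day): payoffs 6, 1, 3 → best response Dawn.
Species 1 against (Dawn, Dusk): payoffs 9, 5, 1 → best response Dawn.
Species 1 against (Day, Day): payoffs 0, 5, 8 → best response Dusk.
Species 1 against (Day, Dusk): payoffs 3, 2, 7 → best response Dusk.
Species 2 against (Dawn, Day): payoffs 4, 2 → best response Dawn.
Species 2 against (Dawn, Dusk): payoffs 0, 1 → best response Day.
Species 2 against (Day, Day): payoffs 7, 5 → best response Dawn.
Species 2 against (Day, Dusk): payoffs 1, 6 → best response Day.
Species 2 against (Dusk, Day): payoffs 2, 7 → best response Day.
Species 2 against (Dusk, Dusk): payoffs 1, 3 → best response Day.
Species 3 against (Dawn, Dawn): payoffs 0, 3 → best response Dusk.
Species 3 against (Dawn, Day): payoffs 0, 7 → best response Dusk.
Species 3 against (Day, Dawn): payoffs 2, 1 → best response Day.
Species 3 against (Day, Day): payoffs 3, 5 → best response Dusk.
Species 3 against (Dusk, Dawn): payoffs 9, 5 → best response Day.
Species 3 against (Dusk, Day): payoffs 5, 7 → best response Dusk.
Mutual best responses: (Dusk, Day, Dusk).

Pure NE: (Dusk, Day, Dusk)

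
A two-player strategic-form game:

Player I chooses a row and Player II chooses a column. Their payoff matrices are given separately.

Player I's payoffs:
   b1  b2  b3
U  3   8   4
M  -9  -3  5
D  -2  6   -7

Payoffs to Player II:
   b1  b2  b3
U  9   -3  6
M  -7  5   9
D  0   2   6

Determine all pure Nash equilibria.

Pure-strategy Nash equilibria: (U, b1) and (M, b3)

Check each profile: it is a Nash equilibrium iff no player can strictly gain by switching unilaterally.
(U, b1): Player I gets 3, best alternative -2; Player II gets 9, best alternative 6. No profitable deviation — NE.
(U, b2): Player II can switch to b1 (-3 → 9). Not NE.
(U, b3): Player I can switch to M (4 → 5). Not NE.
(M, b1): Player I can switch to U (-9 → 3). Not NE.
(M, b2): Player I can switch to U (-3 → 8). Not NE.
(M, b3): Player I gets 5, best alternative 4; Player II gets 9, best alternative 5. No profitable deviation — NE.
(D, b1): Player I can switch to U (-2 → 3). Not NE.
(D, b2): Player I can switch to U (6 → 8). Not NE.
(D, b3): Player I can switch to U (-7 → 4). Not NE.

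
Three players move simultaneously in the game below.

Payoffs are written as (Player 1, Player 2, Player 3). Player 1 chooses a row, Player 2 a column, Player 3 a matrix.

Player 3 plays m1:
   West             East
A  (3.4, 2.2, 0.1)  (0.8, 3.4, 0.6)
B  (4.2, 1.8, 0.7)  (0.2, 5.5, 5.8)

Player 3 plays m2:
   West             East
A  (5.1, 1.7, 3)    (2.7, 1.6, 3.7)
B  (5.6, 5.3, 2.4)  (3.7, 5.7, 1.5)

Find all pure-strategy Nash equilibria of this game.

Player 1 against (West, m1): payoffs 3.4, 4.2 → best response B.
Player 1 against (West, m2): payoffs 5.1, 5.6 → best response B.
Player 1 against (East, m1): payoffs 0.8, 0.2 → best response A.
Player 1 against (East, m2): payoffs 2.7, 3.7 → best response B.
Player 2 against (A, m1): payoffs 2.2, 3.4 → best response East.
Player 2 against (A, m2): payoffs 1.7, 1.6 → best response West.
Player 2 against (B, m1): payoffs 1.8, 5.5 → best response East.
Player 2 against (B, m2): payoffs 5.3, 5.7 → best response East.
Player 3 against (A, West): payoffs 0.1, 3 → best response m2.
Player 3 against (A, East): payoffs 0.6, 3.7 → best response m2.
Player 3 against (B, West): payoffs 0.7, 2.4 → best response m2.
Player 3 against (B, East): payoffs 5.8, 1.5 → best response m1.
No profile is a mutual best response for all players.

none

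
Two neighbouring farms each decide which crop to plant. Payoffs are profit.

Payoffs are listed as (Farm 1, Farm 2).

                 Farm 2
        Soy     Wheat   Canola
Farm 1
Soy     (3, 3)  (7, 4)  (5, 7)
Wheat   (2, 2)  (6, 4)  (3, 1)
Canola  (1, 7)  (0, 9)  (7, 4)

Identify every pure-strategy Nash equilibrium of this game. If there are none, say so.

(Soy, Soy): Farm 2 can switch to Wheat (3 → 4). Not NE.
(Soy, Wheat): Farm 2 can switch to Canola (4 → 7). Not NE.
(Soy, Canola): Farm 1 can switch to Canola (5 → 7). Not NE.
(Wheat, Soy): Farm 1 can switch to Soy (2 → 3). Not NE.
(Wheat, Wheat): Farm 1 can switch to Soy (6 → 7). Not NE.
(Wheat, Canola): Farm 1 can switch to Soy (3 → 5). Not NE.
(Canola, Soy): Farm 1 can switch to Soy (1 → 3). Not NE.
(Canola, Wheat): Farm 1 can switch to Soy (0 → 7). Not NE.
(Canola, Canola): Farm 2 can switch to Soy (4 → 7). Not NE.

This game has no pure Nash equilibrium.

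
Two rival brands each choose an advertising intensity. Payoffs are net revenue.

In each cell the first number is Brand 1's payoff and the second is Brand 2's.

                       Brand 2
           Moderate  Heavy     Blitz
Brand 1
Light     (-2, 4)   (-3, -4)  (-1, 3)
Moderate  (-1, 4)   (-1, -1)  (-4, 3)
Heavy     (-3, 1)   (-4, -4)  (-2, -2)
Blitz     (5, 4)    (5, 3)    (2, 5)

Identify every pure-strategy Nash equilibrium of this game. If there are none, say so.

The unique pure-strategy Nash equilibrium is (Blitz, Blitz).

Brand 1 against Moderate: payoffs -2, -1, -3, 5 → best response Blitz.
Brand 1 against Heavy: payoffs -3, -1, -4, 5 → best response Blitz.
Brand 1 against Blitz: payoffs -1, -4, -2, 2 → best response Blitz.
Brand 2 against Light: payoffs 4, -4, 3 → best response Moderate.
Brand 2 against Moderate: payoffs 4, -1, 3 → best response Moderate.
Brand 2 against Heavy: payoffs 1, -4, -2 → best response Moderate.
Brand 2 against Blitz: payoffs 4, 3, 5 → best response Blitz.
Mutual best responses: (Blitz, Blitz).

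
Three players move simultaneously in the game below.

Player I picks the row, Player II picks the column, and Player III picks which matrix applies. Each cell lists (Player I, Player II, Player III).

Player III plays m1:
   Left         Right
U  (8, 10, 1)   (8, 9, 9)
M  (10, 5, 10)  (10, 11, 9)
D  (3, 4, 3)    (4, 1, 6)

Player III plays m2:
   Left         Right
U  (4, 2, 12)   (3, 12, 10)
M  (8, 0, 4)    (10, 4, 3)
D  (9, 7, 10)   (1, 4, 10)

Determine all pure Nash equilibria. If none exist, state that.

The pure Nash equilibria are (M, Right, m1) and (D, Left, m2).

(U, Left, m1): Player I can switch to M (8 → 10). Not NE.
(U, Left, m2): Player I can switch to M (4 → 8). Not NE.
(U, Right, m1): Player I can switch to M (8 → 10). Not NE.
(U, Right, m2): Player I can switch to M (3 → 10). Not NE.
(M, Left, m1): Player II can switch to Right (5 → 11). Not NE.
(M, Left, m2): Player I can switch to D (8 → 9). Not NE.
(M, Right, m1): Player I gets 10, best alternative 8; Player II gets 11, best alternative 5; Player III gets 9, best alternative 3. No profitable deviation — NE.
(D, Left, m2): Player I gets 9, best alternative 8; Player II gets 7, best alternative 4; Player III gets 10, best alternative 3. No profitable deviation — NE.
(The remaining 4 profiles each have a profitable deviation by the same check.)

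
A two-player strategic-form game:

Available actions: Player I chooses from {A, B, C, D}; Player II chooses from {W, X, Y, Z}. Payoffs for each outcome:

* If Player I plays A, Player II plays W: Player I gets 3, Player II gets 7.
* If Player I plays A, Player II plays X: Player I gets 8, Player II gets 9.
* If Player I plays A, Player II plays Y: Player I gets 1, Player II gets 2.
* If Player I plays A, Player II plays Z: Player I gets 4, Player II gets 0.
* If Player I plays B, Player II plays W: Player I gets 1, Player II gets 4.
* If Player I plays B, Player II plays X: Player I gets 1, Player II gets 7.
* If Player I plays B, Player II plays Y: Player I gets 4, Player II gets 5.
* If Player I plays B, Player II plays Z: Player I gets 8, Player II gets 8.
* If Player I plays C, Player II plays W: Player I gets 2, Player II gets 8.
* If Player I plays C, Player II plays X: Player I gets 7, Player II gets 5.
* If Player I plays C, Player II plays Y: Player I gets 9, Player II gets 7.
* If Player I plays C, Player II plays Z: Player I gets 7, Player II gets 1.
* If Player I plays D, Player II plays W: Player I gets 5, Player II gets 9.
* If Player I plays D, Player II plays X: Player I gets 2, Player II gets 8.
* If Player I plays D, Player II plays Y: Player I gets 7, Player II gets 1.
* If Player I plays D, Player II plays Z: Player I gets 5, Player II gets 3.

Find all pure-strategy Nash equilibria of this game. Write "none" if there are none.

The pure Nash equilibria are (A, X) and (B, Z) and (D, W).

(A, W): Player I can switch to D (3 → 5). Not NE.
(A, X): Player I gets 8, best alternative 7; Player II gets 9, best alternative 7. No profitable deviation — NE.
(A, Y): Player I can switch to B (1 → 4). Not NE.
(A, Z): Player I can switch to B (4 → 8). Not NE.
(B, W): Player I can switch to A (1 → 3). Not NE.
(B, X): Player I can switch to A (1 → 8). Not NE.
(B, Y): Player I can switch to C (4 → 9). Not NE.
(B, Z): Player I gets 8, best alternative 7; Player II gets 8, best alternative 7. No profitable deviation — NE.
(C, W): Player I can switch to A (2 → 3). Not NE.
(C, X): Player I can switch to A (7 → 8). Not NE.
(C, Y): Player II can switch to W (7 → 8). Not NE.
(C, Z): Player I can switch to B (7 → 8). Not NE.
(D, W): Player I gets 5, best alternative 3; Player II gets 9, best alternative 8. No profitable deviation — NE.
(D, X): Player I can switch to A (2 → 8). Not NE.
(D, Y): Player I can switch to C (7 → 9). Not NE.
(The remaining 1 profile has a profitable deviation by the same check.)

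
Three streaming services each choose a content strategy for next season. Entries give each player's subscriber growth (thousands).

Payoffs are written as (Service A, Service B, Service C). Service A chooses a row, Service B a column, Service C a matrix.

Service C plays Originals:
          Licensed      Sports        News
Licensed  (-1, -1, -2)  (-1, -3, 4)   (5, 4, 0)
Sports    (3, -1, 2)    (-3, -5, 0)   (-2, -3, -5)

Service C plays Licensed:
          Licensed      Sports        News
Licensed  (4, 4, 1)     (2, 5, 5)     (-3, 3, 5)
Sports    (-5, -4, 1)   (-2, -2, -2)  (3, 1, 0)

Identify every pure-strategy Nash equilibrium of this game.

Pure-strategy Nash equilibria: (Licensed, Sports, Licensed), (Sports, Licensed, Originals), (Sports, News, Licensed)

For each strategy profile, look for a profitable unilateral deviation.
(Licensed, Licensed, Originals): Service A can switch to Sports (-1 → 3). Not NE.
(Licensed, Licensed, Licensed): Service B can switch to Sports (4 → 5). Not NE.
(Licensed, Sports, Originals): Service B can switch to Licensed (-3 → -1). Not NE.
(Licensed, Sports, Licensed): Service A gets 2, best alternative -2; Service B gets 5, best alternative 4; Service C gets 5, best alternative 4. No profitable deviation — NE.
(Licensed, News, Originals): Service C can switch to Licensed (0 → 5). Not NE.
(Licensed, News, Licensed): Service A can switch to Sports (-3 → 3). Not NE.
(Sports, Licensed, Originals): Service A gets 3, best alternative -1; Service B gets -1, best alternative -3; Service C gets 2, best alternative 1. No profitable deviation — NE.
(Sports, Licensed, Licensed): Service A can switch to Licensed (-5 → 4). Not NE.
(Sports, Sports, Originals): Service A can switch to Licensed (-3 → -1). Not NE.
(Sports, Sports, Licensed): Service A can switch to Licensed (-2 → 2). Not NE.
(Sports, News, Licensed): Service A gets 3, best alternative -3; Service B gets 1, best alternative -2; Service C gets 0, best alternative -5. No profitable deviation — NE.
(The remaining 1 profile has a profitable deviation by the same check.)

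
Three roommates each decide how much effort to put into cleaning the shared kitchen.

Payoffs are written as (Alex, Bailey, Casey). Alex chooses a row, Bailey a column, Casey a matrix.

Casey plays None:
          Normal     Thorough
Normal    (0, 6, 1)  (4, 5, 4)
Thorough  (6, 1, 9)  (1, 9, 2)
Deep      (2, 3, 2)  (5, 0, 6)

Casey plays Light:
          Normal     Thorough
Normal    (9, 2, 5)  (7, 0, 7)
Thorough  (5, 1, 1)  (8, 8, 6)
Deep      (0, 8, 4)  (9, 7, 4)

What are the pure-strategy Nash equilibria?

Alex against (Normal, None): payoffs 0, 6, 2 → best response Thorough.
Alex against (Normal, Light): payoffs 9, 5, 0 → best response Normal.
Alex against (Thorough, None): payoffs 4, 1, 5 → best response Deep.
Alex against (Thorough, Light): payoffs 7, 8, 9 → best response Deep.
Bailey against (Normal, None): payoffs 6, 5 → best response Normal.
Bailey against (Normal, Light): payoffs 2, 0 → best response Normal.
Bailey against (Thorough, None): payoffs 1, 9 → best response Thorough.
Bailey against (Thorough, Light): payoffs 1, 8 → best response Thorough.
Bailey against (Deep, None): payoffs 3, 0 → best response Normal.
Bailey against (Deep, Light): payoffs 8, 7 → best response Normal.
Casey against (Normal, Normal): payoffs 1, 5 → best response Light.
Casey against (Normal, Thorough): payoffs 4, 7 → best response Light.
Casey against (Thorough, Normal): payoffs 9, 1 → best response None.
Casey against (Thorough, Thorough): payoffs 2, 6 → best response Light.
Casey against (Deep, Normal): payoffs 2, 4 → best response Light.
Casey against (Deep, Thorough): payoffs 6, 4 → best response None.
Mutual best responses: (Normal, Normal, Light).

The unique pure-strategy Nash equilibrium is (Normal, Normal, Light).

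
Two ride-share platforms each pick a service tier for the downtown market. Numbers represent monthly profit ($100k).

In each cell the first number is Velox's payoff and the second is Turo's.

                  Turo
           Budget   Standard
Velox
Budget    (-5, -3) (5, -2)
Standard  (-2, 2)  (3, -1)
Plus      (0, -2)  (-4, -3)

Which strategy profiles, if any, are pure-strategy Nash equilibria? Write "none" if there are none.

Pure-strategy Nash equilibria: (Budget, Standard); (Plus, Budget)

For each strategy profile, look for a profitable unilateral deviation.
(Budget, Budget): Velox can switch to Standard (-5 → -2). Not NE.
(Budget, Standard): Velox gets 5, best alternative 3; Turo gets -2, best alternative -3. No profitable deviation — NE.
(Standard, Budget): Velox can switch to Plus (-2 → 0). Not NE.
(Standard, Standard): Velox can switch to Budget (3 → 5). Not NE.
(Plus, Budget): Velox gets 0, best alternative -2; Turo gets -2, best alternative -3. No profitable deviation — NE.
(Plus, Standard): Velox can switch to Budget (-4 → 5). Not NE.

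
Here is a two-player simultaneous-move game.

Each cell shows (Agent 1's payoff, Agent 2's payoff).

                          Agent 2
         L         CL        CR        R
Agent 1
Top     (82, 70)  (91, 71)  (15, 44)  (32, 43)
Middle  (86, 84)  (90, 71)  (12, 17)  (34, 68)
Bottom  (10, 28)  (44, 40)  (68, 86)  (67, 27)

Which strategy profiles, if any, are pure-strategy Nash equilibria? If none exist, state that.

Mark each player's best response to every combination of opponents' strategies; a profile where every player is best-responding is a pure Nash equilibrium.
Agent 1 against L: payoffs 82, 86, 10 → best response Middle.
Agent 1 against CL: payoffs 91, 90, 44 → best response Top.
Agent 1 against CR: payoffs 15, 12, 68 → best response Bottom.
Agent 1 against R: payoffs 32, 34, 67 → best response Bottom.
Agent 2 against Top: payoffs 70, 71, 44, 43 → best response CL.
Agent 2 against Middle: payoffs 84, 71, 17, 68 → best response L.
Agent 2 against Bottom: payoffs 28, 40, 86, 27 → best response CR.
Mutual best responses: (Top, CL); (Middle, L); (Bottom, CR).

(Top, CL); (Middle, L); (Bottom, CR)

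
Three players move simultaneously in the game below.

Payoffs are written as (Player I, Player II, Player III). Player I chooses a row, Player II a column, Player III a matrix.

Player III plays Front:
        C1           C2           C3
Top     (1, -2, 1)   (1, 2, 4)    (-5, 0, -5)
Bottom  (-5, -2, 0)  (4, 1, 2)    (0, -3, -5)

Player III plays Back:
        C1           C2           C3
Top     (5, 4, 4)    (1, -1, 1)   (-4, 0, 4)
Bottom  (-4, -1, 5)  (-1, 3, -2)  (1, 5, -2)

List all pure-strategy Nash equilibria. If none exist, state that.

(Top, C1, Back), (Bottom, C2, Front), (Bottom, C3, Back)

Player I against (C1, Front): payoffs 1, -5 → best response Top.
Player I against (C1, Back): payoffs 5, -4 → best response Top.
Player I against (C2, Front): payoffs 1, 4 → best response Bottom.
Player I against (C2, Back): payoffs 1, -1 → best response Top.
Player I against (C3, Front): payoffs -5, 0 → best response Bottom.
Player I against (C3, Back): payoffs -4, 1 → best response Bottom.
Player II against (Top, Front): payoffs -2, 2, 0 → best response C2.
Player II against (Top, Back): payoffs 4, -1, 0 → best response C1.
Player II against (Bottom, Front): payoffs -2, 1, -3 → best response C2.
Player II against (Bottom, Back): payoffs -1, 3, 5 → best response C3.
Player III against (Top, C1): payoffs 1, 4 → best response Back.
Player III against (Top, C2): payoffs 4, 1 → best response Front.
Player III against (Top, C3): payoffs -5, 4 → best response Back.
Player III against (Bottom, C1): payoffs 0, 5 → best response Back.
Player III against (Bottom, C2): payoffs 2, -2 → best response Front.
Player III against (Bottom, C3): payoffs -5, -2 → best response Back.
Mutual best responses: (Top, C1, Back); (Bottom, C2, Front); (Bottom, C3, Back).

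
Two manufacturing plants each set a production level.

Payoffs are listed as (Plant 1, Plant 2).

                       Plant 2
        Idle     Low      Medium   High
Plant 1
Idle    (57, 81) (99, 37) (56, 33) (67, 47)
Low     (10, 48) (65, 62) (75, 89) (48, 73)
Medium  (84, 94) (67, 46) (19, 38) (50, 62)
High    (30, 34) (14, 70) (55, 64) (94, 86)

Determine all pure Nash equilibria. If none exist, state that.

The pure Nash equilibria are (Low, Medium); (Medium, Idle); (High, High).

(Idle, Idle): Plant 1 can switch to Medium (57 → 84). Not NE.
(Idle, Low): Plant 2 can switch to Idle (37 → 81). Not NE.
(Idle, Medium): Plant 1 can switch to Low (56 → 75). Not NE.
(Idle, High): Plant 1 can switch to High (67 → 94). Not NE.
(Low, Idle): Plant 1 can switch to Idle (10 → 57). Not NE.
(Low, Low): Plant 1 can switch to Idle (65 → 99). Not NE.
(Low, Medium): Plant 1 gets 75, best alternative 56; Plant 2 gets 89, best alternative 73. No profitable deviation — NE.
(Low, High): Plant 1 can switch to Idle (48 → 67). Not NE.
(Medium, Idle): Plant 1 gets 84, best alternative 57; Plant 2 gets 94, best alternative 62. No profitable deviation — NE.
(Medium, Low): Plant 1 can switch to Idle (67 → 99). Not NE.
(High, High): Plant 1 gets 94, best alternative 67; Plant 2 gets 86, best alternative 70. No profitable deviation — NE.
(The remaining 5 profiles each have a profitable deviation by the same check.)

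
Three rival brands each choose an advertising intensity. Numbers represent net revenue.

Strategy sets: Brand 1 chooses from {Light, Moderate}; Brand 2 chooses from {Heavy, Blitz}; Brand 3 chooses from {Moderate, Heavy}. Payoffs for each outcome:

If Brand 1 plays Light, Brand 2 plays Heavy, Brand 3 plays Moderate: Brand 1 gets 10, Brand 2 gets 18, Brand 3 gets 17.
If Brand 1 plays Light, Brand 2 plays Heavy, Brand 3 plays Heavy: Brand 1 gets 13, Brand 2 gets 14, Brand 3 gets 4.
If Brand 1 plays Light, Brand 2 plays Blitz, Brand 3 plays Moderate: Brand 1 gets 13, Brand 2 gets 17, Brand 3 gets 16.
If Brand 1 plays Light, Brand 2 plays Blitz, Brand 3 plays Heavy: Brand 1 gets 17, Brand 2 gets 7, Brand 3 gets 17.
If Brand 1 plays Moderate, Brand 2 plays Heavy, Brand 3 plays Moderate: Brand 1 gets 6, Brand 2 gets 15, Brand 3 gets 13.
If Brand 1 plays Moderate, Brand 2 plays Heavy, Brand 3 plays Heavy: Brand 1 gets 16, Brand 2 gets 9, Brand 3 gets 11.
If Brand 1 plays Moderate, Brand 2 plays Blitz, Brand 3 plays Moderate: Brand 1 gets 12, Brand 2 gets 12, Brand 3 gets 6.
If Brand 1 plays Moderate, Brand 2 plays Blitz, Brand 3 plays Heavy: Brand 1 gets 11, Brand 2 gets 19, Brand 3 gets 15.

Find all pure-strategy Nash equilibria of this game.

Brand 1 against (Heavy, Moderate): payoffs 10, 6 → best response Light.
Brand 1 against (Heavy, Heavy): payoffs 13, 16 → best response Moderate.
Brand 1 against (Blitz, Moderate): payoffs 13, 12 → best response Light.
Brand 1 against (Blitz, Heavy): payoffs 17, 11 → best response Light.
Brand 2 against (Light, Moderate): payoffs 18, 17 → best response Heavy.
Brand 2 against (Light, Heavy): payoffs 14, 7 → best response Heavy.
Brand 2 against (Moderate, Moderate): payoffs 15, 12 → best response Heavy.
Brand 2 against (Moderate, Heavy): payoffs 9, 19 → best response Blitz.
Brand 3 against (Light, Heavy): payoffs 17, 4 → best response Moderate.
Brand 3 against (Light, Blitz): payoffs 16, 17 → best response Heavy.
Brand 3 against (Moderate, Heavy): payoffs 13, 11 → best response Moderate.
Brand 3 against (Moderate, Blitz): payoffs 6, 15 → best response Heavy.
Mutual best responses: (Light, Heavy, Moderate).

The unique pure-strategy Nash equilibrium is (Light, Heavy, Moderate).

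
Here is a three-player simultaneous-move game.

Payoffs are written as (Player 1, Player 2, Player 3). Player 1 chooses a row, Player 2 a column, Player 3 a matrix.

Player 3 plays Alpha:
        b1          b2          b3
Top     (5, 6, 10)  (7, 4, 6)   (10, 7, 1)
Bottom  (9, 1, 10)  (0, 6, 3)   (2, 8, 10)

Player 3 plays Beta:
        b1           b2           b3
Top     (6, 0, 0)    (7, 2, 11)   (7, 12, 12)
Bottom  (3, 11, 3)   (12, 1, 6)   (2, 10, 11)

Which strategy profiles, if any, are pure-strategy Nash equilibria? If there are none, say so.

Player 1 against (b1, Alpha): payoffs 5, 9 → best response Bottom.
Player 1 against (b1, Beta): payoffs 6, 3 → best response Top.
Player 1 against (b2, Alpha): payoffs 7, 0 → best response Top.
Player 1 against (b2, Beta): payoffs 7, 12 → best response Bottom.
Player 1 against (b3, Alpha): payoffs 10, 2 → best response Top.
Player 1 against (b3, Beta): payoffs 7, 2 → best response Top.
Player 2 against (Top, Alpha): payoffs 6, 4, 7 → best response b3.
Player 2 against (Top, Beta): payoffs 0, 2, 12 → best response b3.
Player 2 against (Bottom, Alpha): payoffs 1, 6, 8 → best response b3.
Player 2 against (Bottom, Beta): payoffs 11, 1, 10 → best response b1.
Player 3 against (Top, b1): payoffs 10, 0 → best response Alpha.
Player 3 against (Top, b2): payoffs 6, 11 → best response Beta.
Player 3 against (Top, b3): payoffs 1, 12 → best response Beta.
Player 3 against (Bottom, b1): payoffs 10, 3 → best response Alpha.
Player 3 against (Bottom, b2): payoffs 3, 6 → best response Beta.
Player 3 against (Bottom, b3): payoffs 10, 11 → best response Beta.
Mutual best responses: (Top, b3, Beta).

Pure NE: (Top, b3, Beta)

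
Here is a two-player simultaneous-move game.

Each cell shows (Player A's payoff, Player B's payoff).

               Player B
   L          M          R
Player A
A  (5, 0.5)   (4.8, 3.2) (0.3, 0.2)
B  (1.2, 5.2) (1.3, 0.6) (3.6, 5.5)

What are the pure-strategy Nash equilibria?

(A, L): Player B can switch to M (0.5 → 3.2). Not NE.
(A, M): Player A gets 4.8, best alternative 1.3; Player B gets 3.2, best alternative 0.5. No profitable deviation — NE.
(A, R): Player A can switch to B (0.3 → 3.6). Not NE.
(B, L): Player A can switch to A (1.2 → 5). Not NE.
(B, M): Player A can switch to A (1.3 → 4.8). Not NE.
(B, R): Player A gets 3.6, best alternative 0.3; Player B gets 5.5, best alternative 5.2. No profitable deviation — NE.

Pure-strategy Nash equilibria: (A, M) and (B, R)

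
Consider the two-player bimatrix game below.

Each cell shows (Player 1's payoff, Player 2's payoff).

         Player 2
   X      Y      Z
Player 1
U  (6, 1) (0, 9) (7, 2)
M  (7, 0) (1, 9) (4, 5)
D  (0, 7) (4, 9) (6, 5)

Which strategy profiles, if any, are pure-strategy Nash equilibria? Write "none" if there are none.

Check each profile: it is a Nash equilibrium iff no player can strictly gain by switching unilaterally.
(U, X): Player 1 can switch to M (6 → 7). Not NE.
(U, Y): Player 1 can switch to M (0 → 1). Not NE.
(U, Z): Player 2 can switch to Y (2 → 9). Not NE.
(M, X): Player 2 can switch to Y (0 → 9). Not NE.
(M, Y): Player 1 can switch to D (1 → 4). Not NE.
(M, Z): Player 1 can switch to U (4 → 7). Not NE.
(D, Y): Player 1 gets 4, best alternative 1; Player 2 gets 9, best alternative 7. No profitable deviation — NE.
(The remaining 2 profiles each have a profitable deviation by the same check.)

The unique pure-strategy Nash equilibrium is (D, Y).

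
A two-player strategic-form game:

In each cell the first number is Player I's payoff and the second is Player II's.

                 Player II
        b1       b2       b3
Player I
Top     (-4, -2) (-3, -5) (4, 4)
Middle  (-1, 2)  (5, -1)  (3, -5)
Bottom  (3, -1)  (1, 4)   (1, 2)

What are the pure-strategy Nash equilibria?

For each player, find the best response to each opponent profile; mutual best responses are the pure NE.
Player I against b1: payoffs -4, -1, 3 → best response Bottom.
Player I against b2: payoffs -3, 5, 1 → best response Middle.
Player I against b3: payoffs 4, 3, 1 → best response Top.
Player II against Top: payoffs -2, -5, 4 → best response b3.
Player II against Middle: payoffs 2, -1, -5 → best response b1.
Player II against Bottom: payoffs -1, 4, 2 → best response b2.
Mutual best responses: (Top, b3).

(Top, b3)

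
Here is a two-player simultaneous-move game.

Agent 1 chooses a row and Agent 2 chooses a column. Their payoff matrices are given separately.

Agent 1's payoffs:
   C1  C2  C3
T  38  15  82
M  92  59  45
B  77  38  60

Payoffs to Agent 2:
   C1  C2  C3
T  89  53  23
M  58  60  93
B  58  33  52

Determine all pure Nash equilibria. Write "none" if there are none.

(T, C1): Agent 1 can switch to M (38 → 92). Not NE.
(T, C2): Agent 1 can switch to M (15 → 59). Not NE.
(T, C3): Agent 2 can switch to C1 (23 → 89). Not NE.
(M, C1): Agent 2 can switch to C2 (58 → 60). Not NE.
(M, C2): Agent 2 can switch to C3 (60 → 93). Not NE.
(M, C3): Agent 1 can switch to T (45 → 82). Not NE.
(B, C1): Agent 1 can switch to M (77 → 92). Not NE.
(B, C2): Agent 1 can switch to M (38 → 59). Not NE.
(B, C3): Agent 1 can switch to T (60 → 82). Not NE.

No pure-strategy Nash equilibrium.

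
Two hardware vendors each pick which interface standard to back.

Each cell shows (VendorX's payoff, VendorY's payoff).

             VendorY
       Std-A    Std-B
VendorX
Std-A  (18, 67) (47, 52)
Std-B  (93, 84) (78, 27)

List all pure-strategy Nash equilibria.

For each player, find the best response to each opponent profile; mutual best responses are the pure NE.
VendorX against Std-A: payoffs 18, 93 → best response Std-B.
VendorX against Std-B: payoffs 47, 78 → best response Std-B.
VendorY against Std-A: payoffs 67, 52 → best response Std-A.
VendorY against Std-B: payoffs 84, 27 → best response Std-A.
Mutual best responses: (Std-B, Std-A).

(Std-B, Std-A)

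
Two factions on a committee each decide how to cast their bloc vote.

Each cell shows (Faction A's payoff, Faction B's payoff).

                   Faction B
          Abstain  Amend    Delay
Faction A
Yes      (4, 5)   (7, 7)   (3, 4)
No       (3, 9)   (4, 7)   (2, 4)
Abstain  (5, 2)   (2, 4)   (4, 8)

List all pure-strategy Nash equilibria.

Faction A against Abstain: payoffs 4, 3, 5 → best response Abstain.
Faction A against Amend: payoffs 7, 4, 2 → best response Yes.
Faction A against Delay: payoffs 3, 2, 4 → best response Abstain.
Faction B against Yes: payoffs 5, 7, 4 → best response Amend.
Faction B against No: payoffs 9, 7, 4 → best response Abstain.
Faction B against Abstain: payoffs 2, 4, 8 → best response Delay.
Mutual best responses: (Yes, Amend); (Abstain, Delay).

The pure Nash equilibria are (Yes, Amend), (Abstain, Delay).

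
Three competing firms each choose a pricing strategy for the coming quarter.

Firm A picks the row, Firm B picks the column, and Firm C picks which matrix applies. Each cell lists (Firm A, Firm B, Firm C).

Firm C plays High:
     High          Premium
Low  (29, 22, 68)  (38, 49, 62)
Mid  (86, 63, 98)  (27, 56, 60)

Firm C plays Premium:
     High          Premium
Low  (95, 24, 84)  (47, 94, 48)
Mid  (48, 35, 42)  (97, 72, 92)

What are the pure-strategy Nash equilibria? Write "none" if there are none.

The pure Nash equilibria are (Low, Premium, High), (Mid, High, High), (Mid, Premium, Premium).

For each strategy profile, look for a profitable unilateral deviation.
(Low, High, High): Firm A can switch to Mid (29 → 86). Not NE.
(Low, High, Premium): Firm B can switch to Premium (24 → 94). Not NE.
(Low, Premium, High): Firm A gets 38, best alternative 27; Firm B gets 49, best alternative 22; Firm C gets 62, best alternative 48. No profitable deviation — NE.
(Low, Premium, Premium): Firm A can switch to Mid (47 → 97). Not NE.
(Mid, High, High): Firm A gets 86, best alternative 29; Firm B gets 63, best alternative 56; Firm C gets 98, best alternative 42. No profitable deviation — NE.
(Mid, High, Premium): Firm A can switch to Low (48 → 95). Not NE.
(Mid, Premium, High): Firm A can switch to Low (27 → 38). Not NE.
(Mid, Premium, Premium): Firm A gets 97, best alternative 47; Firm B gets 72, best alternative 35; Firm C gets 92, best alternative 60. No profitable deviation — NE.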